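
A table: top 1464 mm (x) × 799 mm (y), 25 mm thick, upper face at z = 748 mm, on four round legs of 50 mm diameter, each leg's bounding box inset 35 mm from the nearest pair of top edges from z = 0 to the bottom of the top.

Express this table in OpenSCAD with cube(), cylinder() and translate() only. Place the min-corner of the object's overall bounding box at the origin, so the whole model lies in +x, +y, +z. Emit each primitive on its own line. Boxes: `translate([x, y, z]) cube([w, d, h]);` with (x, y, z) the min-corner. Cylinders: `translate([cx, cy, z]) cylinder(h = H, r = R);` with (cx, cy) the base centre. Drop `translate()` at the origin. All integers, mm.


translate([0, 0, 723]) cube([1464, 799, 25]);
translate([60, 60, 0]) cylinder(h = 723, r = 25);
translate([1404, 60, 0]) cylinder(h = 723, r = 25);
translate([60, 739, 0]) cylinder(h = 723, r = 25);
translate([1404, 739, 0]) cylinder(h = 723, r = 25);


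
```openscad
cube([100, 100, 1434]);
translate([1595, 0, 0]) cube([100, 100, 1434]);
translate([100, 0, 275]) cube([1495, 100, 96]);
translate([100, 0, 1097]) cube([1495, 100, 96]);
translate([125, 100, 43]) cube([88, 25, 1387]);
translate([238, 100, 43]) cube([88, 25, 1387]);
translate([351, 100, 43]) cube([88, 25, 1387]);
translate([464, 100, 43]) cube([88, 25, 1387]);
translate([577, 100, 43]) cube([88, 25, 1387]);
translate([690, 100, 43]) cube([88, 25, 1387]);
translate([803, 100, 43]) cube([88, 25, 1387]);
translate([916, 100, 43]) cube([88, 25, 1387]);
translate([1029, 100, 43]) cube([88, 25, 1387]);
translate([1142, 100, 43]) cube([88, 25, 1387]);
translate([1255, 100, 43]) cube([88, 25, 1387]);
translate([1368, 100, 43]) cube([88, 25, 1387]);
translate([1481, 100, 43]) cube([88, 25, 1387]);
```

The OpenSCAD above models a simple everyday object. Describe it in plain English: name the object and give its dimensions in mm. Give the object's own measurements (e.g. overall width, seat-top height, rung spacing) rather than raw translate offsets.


A fence section. Two 100×100 mm posts, 1434 mm tall, stand on the floor with a clear span of 1495 mm between their inner faces. Two horizontal rails of 100×96 mm section span the gap between the posts with their undersides at z = 275 mm and z = 1097 mm, flush with the posts' −y face. 13 pickets, each 88 mm wide, 25 mm thick and 1387 mm tall, are fixed to the +y face of the rails with their bottoms at z = 43 mm, spaced across the span with a 25 mm gap after the −x post and between neighbouring pickets, with 26 mm left before the +x post.


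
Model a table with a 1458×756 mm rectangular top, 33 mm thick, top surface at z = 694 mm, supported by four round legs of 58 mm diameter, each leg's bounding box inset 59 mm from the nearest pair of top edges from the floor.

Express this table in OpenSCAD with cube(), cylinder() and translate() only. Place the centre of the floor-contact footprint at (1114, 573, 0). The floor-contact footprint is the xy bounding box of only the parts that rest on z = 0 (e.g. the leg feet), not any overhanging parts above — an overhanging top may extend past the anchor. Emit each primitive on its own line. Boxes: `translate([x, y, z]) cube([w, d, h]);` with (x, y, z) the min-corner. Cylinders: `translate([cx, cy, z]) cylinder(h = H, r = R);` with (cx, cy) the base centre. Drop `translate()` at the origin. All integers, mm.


translate([385, 195, 661]) cube([1458, 756, 33]);
translate([473, 283, 0]) cylinder(h = 661, r = 29);
translate([1755, 283, 0]) cylinder(h = 661, r = 29);
translate([473, 863, 0]) cylinder(h = 661, r = 29);
translate([1755, 863, 0]) cylinder(h = 661, r = 29);


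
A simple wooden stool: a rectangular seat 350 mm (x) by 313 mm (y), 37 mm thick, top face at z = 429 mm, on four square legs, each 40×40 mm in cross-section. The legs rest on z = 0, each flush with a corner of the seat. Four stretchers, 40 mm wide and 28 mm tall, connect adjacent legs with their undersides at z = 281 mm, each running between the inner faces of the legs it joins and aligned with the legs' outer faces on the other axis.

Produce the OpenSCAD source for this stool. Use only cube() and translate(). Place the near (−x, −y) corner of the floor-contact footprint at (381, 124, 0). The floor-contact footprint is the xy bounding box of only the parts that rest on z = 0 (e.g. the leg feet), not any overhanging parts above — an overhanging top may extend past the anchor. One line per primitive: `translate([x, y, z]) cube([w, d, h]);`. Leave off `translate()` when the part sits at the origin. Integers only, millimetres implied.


translate([381, 124, 392]) cube([350, 313, 37]);
translate([381, 124, 0]) cube([40, 40, 392]);
translate([691, 124, 0]) cube([40, 40, 392]);
translate([381, 397, 0]) cube([40, 40, 392]);
translate([691, 397, 0]) cube([40, 40, 392]);
translate([421, 124, 281]) cube([270, 40, 28]);
translate([421, 397, 281]) cube([270, 40, 28]);
translate([381, 164, 281]) cube([40, 233, 28]);
translate([691, 164, 281]) cube([40, 233, 28]);


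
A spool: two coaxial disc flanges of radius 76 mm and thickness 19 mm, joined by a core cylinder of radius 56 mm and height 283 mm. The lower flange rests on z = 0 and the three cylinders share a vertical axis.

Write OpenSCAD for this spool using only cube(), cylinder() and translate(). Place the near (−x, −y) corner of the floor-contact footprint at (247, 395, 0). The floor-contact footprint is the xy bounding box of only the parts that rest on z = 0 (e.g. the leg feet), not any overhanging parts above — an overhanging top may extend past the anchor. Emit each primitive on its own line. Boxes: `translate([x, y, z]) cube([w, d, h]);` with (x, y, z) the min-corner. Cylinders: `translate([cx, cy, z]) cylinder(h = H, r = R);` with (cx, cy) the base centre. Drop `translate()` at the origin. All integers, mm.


translate([323, 471, 0]) cylinder(h = 19, r = 76);
translate([323, 471, 19]) cylinder(h = 283, r = 56);
translate([323, 471, 302]) cylinder(h = 19, r = 76);


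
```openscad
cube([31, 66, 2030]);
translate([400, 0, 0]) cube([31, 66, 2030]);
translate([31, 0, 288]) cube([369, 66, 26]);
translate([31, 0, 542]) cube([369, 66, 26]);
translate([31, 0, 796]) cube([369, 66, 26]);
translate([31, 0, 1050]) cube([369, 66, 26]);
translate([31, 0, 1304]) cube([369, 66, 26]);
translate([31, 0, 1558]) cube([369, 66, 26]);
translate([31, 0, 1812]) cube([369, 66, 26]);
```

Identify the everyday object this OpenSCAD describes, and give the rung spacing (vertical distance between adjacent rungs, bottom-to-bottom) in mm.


A ladder. The rung spacing is 254 mm.

Two tall 31×66 posts with 7 short bars between them — a ladder. Adjacent rungs sit at z = 288 and z = 542, so the spacing is 542 − 288 = 254 mm.


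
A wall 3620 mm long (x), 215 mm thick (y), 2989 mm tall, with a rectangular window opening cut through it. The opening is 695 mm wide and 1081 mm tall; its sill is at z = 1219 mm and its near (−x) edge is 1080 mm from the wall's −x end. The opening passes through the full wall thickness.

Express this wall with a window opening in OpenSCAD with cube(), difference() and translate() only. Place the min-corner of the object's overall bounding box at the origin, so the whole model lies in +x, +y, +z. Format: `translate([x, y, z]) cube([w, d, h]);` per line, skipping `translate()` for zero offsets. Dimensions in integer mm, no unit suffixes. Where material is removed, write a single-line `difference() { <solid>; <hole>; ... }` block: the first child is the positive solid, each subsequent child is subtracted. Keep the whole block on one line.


difference() { cube([3620, 215, 2989]); translate([1080, 0, 1219]) cube([695, 215, 1081]); }


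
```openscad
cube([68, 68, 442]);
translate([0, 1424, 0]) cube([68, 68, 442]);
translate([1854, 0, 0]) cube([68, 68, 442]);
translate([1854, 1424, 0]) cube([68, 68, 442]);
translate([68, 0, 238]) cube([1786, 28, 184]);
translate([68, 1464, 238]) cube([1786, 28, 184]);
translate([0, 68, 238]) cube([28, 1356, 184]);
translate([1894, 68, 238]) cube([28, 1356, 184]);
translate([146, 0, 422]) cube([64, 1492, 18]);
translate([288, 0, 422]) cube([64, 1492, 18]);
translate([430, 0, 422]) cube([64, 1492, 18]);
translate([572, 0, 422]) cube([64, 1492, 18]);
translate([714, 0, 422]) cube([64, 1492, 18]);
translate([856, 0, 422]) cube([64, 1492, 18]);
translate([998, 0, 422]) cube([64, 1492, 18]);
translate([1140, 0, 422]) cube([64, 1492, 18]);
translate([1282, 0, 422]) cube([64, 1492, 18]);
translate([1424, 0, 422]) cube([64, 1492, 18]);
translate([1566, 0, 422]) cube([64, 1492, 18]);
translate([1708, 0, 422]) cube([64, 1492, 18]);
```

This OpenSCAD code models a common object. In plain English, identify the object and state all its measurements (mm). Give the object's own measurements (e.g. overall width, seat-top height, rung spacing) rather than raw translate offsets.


A bed frame 1922 mm long (x) by 1492 mm wide (y). Four 68×68 mm corner posts, 442 mm tall, at the corners of the footprint. Four rails of 28 mm thickness and 184 mm height run between adjacent posts with their undersides at z = 238 mm, their outer faces flush with the outside of the frame (the two x-running rails run between the posts' inner faces; the two y-running rails run between the posts' inner faces). 12 slats, each 64 mm wide (x) and 18 mm thick, lie across the top of the two x-running rails, running the full 1492 mm width of the frame in y; along x they sit between the end posts with a 78 mm gap after the −x posts and between neighbouring slats, leaving 82 mm before the +x posts.


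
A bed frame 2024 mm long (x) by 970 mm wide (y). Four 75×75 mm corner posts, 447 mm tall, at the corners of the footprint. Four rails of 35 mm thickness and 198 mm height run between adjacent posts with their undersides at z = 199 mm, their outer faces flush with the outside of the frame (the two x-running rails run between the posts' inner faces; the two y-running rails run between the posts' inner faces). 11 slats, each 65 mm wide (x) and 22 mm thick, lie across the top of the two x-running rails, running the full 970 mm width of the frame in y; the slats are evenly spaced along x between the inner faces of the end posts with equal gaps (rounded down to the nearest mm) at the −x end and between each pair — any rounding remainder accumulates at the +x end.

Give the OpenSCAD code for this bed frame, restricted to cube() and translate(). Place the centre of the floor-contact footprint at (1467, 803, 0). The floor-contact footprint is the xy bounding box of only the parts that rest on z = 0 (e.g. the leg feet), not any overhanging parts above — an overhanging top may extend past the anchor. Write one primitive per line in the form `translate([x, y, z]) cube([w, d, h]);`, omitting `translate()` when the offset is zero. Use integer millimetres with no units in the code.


translate([455, 318, 0]) cube([75, 75, 447]);
translate([455, 1213, 0]) cube([75, 75, 447]);
translate([2404, 318, 0]) cube([75, 75, 447]);
translate([2404, 1213, 0]) cube([75, 75, 447]);
translate([530, 318, 199]) cube([1874, 35, 198]);
translate([530, 1253, 199]) cube([1874, 35, 198]);
translate([455, 393, 199]) cube([35, 820, 198]);
translate([2444, 393, 199]) cube([35, 820, 198]);
translate([626, 318, 397]) cube([65, 970, 22]);
translate([787, 318, 397]) cube([65, 970, 22]);
translate([948, 318, 397]) cube([65, 970, 22]);
translate([1109, 318, 397]) cube([65, 970, 22]);
translate([1270, 318, 397]) cube([65, 970, 22]);
translate([1431, 318, 397]) cube([65, 970, 22]);
translate([1592, 318, 397]) cube([65, 970, 22]);
translate([1753, 318, 397]) cube([65, 970, 22]);
translate([1914, 318, 397]) cube([65, 970, 22]);
translate([2075, 318, 397]) cube([65, 970, 22]);
translate([2236, 318, 397]) cube([65, 970, 22]);


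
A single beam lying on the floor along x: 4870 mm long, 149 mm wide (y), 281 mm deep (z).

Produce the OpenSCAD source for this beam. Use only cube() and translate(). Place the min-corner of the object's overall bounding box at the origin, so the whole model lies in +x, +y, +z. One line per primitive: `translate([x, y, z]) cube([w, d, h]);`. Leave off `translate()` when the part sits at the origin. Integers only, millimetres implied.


cube([4870, 149, 281]);


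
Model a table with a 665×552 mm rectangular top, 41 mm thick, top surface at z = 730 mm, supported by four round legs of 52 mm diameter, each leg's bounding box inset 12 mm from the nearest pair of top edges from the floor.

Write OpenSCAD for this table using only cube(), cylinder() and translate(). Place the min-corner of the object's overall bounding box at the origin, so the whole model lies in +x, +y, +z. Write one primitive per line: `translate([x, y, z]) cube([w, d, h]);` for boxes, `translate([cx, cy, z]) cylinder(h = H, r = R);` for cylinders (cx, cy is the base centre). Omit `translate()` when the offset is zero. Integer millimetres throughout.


// leg_h = 730 - 41 = 689
translate([0, 0, 689]) cube([665, 552, 41]);
translate([38, 38, 0]) cylinder(h = 689, r = 26);
translate([627, 38, 0]) cylinder(h = 689, r = 26);
translate([38, 514, 0]) cylinder(h = 689, r = 26);
translate([627, 514, 0]) cylinder(h = 689, r = 26);


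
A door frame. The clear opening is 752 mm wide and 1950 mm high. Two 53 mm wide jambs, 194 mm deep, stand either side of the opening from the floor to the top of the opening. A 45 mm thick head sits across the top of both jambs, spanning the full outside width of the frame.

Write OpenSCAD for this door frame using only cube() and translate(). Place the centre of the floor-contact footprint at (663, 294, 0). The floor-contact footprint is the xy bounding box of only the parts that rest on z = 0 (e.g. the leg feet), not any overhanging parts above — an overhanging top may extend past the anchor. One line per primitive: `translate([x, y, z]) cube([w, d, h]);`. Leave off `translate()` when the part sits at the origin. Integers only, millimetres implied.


translate([234, 197, 0]) cube([53, 194, 1950]);
translate([1039, 197, 0]) cube([53, 194, 1950]);
translate([234, 197, 1950]) cube([858, 194, 45]);


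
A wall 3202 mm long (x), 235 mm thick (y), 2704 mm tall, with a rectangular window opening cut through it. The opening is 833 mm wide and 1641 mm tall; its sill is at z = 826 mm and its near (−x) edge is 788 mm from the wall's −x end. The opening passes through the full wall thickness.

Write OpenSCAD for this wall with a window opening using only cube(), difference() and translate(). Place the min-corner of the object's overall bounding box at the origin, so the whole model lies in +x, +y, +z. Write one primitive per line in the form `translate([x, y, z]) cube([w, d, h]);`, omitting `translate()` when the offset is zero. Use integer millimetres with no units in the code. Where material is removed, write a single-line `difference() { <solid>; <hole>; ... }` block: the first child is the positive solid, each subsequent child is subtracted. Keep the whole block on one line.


difference() { cube([3202, 235, 2704]); translate([788, 0, 826]) cube([833, 235, 1641]); }


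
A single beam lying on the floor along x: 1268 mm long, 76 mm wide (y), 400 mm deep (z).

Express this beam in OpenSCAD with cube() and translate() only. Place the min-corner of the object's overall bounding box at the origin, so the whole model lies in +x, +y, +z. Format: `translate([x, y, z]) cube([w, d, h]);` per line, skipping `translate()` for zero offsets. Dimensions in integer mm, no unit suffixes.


cube([1268, 76, 400]);


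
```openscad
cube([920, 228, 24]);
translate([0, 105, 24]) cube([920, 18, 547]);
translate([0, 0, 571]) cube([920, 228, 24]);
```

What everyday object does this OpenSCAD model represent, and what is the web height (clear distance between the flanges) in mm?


An I-beam. The web height is 547 mm.

Two wide flanges with a thin centred web — an I-beam. Overall 595 mm minus two 24 mm flanges gives a web of 595 − 2·24 = 547 mm.


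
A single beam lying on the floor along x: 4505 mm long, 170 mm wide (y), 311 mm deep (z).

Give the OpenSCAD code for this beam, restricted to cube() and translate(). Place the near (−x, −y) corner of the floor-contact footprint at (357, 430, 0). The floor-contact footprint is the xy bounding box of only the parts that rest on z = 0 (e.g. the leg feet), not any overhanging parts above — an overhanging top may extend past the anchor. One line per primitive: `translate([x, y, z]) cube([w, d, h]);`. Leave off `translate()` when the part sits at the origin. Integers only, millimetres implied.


translate([357, 430, 0]) cube([4505, 170, 311]);


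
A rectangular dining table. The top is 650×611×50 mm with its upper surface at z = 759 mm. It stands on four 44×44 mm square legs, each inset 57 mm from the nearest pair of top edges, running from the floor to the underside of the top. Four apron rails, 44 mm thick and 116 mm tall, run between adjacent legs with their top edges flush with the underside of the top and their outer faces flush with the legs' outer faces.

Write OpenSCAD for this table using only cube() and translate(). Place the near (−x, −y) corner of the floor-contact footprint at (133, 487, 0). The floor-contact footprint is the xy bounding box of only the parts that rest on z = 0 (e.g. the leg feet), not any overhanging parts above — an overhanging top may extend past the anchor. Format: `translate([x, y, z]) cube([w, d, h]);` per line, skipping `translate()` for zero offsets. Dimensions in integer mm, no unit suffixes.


translate([76, 430, 709]) cube([650, 611, 50]);
translate([133, 487, 0]) cube([44, 44, 709]);
translate([625, 487, 0]) cube([44, 44, 709]);
translate([133, 940, 0]) cube([44, 44, 709]);
translate([625, 940, 0]) cube([44, 44, 709]);
translate([177, 487, 593]) cube([448, 44, 116]);
translate([177, 940, 593]) cube([448, 44, 116]);
translate([133, 531, 593]) cube([44, 409, 116]);
translate([625, 531, 593]) cube([44, 409, 116]);


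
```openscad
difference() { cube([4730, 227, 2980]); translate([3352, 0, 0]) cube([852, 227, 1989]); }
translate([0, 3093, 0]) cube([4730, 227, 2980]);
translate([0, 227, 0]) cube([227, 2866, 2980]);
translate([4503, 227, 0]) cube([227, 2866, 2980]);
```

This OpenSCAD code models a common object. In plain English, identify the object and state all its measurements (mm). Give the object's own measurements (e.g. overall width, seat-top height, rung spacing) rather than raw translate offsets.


A single room: four walls, each 2980 mm tall and 227 mm thick, enclosing an outside footprint 4730×3320 mm (x × y), no floor or roof. The front and back walls (−y and +y sides) run the full x-width; the side walls fit between their inner faces. A door opening 852 mm wide and 1989 mm tall is cut through the front wall from the floor up, its −x edge 3352 mm from the wall's −x end.


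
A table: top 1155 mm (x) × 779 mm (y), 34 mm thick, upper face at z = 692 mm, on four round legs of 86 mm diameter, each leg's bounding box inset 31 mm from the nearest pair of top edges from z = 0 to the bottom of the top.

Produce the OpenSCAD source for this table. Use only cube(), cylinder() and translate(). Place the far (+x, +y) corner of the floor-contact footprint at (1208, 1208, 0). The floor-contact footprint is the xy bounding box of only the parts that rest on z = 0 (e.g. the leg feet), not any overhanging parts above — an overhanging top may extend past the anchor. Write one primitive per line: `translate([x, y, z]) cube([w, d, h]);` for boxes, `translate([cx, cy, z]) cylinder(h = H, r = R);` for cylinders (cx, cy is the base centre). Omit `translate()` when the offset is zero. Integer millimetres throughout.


translate([84, 460, 658]) cube([1155, 779, 34]);
translate([158, 534, 0]) cylinder(h = 658, r = 43);
translate([1165, 534, 0]) cylinder(h = 658, r = 43);
translate([158, 1165, 0]) cylinder(h = 658, r = 43);
translate([1165, 1165, 0]) cylinder(h = 658, r = 43);


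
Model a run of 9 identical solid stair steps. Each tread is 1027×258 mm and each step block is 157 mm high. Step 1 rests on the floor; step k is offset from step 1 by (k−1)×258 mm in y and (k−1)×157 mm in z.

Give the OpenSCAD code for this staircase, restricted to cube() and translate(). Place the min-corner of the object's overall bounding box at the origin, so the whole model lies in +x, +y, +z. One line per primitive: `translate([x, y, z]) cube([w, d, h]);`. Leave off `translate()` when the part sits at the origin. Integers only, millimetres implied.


cube([1027, 258, 157]);
translate([0, 258, 157]) cube([1027, 258, 157]);
translate([0, 516, 314]) cube([1027, 258, 157]);
translate([0, 774, 471]) cube([1027, 258, 157]);
translate([0, 1032, 628]) cube([1027, 258, 157]);
translate([0, 1290, 785]) cube([1027, 258, 157]);
translate([0, 1548, 942]) cube([1027, 258, 157]);
translate([0, 1806, 1099]) cube([1027, 258, 157]);
translate([0, 2064, 1256]) cube([1027, 258, 157]);


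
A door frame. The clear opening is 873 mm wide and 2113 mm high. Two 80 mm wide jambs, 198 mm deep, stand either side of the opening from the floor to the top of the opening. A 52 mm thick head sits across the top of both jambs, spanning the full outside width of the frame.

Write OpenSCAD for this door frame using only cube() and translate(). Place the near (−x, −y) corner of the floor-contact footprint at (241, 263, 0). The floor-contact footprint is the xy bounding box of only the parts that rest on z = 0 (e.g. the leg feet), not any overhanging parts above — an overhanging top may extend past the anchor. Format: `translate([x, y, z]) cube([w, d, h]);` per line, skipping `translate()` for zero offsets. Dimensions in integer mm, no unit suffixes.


translate([241, 263, 0]) cube([80, 198, 2113]);
translate([1194, 263, 0]) cube([80, 198, 2113]);
translate([241, 263, 2113]) cube([1033, 198, 52]);


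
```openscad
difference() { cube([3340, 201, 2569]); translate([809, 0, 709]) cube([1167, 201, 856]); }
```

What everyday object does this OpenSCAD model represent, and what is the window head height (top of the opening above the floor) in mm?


A wall with a window opening. The window head height is 1565 mm.

A wall with a rectangular opening subtracted — a window. Sill at z = 709, opening 856 mm tall, so the head is at 709 + 856 = 1565 mm.


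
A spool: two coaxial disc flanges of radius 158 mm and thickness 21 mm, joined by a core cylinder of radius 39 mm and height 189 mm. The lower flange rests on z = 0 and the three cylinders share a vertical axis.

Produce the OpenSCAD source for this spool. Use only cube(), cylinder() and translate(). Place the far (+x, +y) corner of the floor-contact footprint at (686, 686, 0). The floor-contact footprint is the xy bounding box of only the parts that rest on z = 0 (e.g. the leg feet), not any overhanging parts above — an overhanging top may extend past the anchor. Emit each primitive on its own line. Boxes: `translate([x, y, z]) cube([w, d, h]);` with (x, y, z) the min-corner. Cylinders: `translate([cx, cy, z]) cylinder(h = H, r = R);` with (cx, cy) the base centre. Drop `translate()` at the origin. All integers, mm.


translate([528, 528, 0]) cylinder(h = 21, r = 158);
translate([528, 528, 21]) cylinder(h = 189, r = 39);
translate([528, 528, 210]) cylinder(h = 21, r = 158);


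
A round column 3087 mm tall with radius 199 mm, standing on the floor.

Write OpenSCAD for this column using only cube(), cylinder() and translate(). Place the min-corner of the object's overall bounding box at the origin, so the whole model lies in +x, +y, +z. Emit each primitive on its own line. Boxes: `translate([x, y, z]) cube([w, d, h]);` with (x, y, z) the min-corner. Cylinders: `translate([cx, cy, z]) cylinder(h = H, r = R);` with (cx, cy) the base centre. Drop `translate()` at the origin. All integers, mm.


translate([199, 199, 0]) cylinder(h = 3087, r = 199);


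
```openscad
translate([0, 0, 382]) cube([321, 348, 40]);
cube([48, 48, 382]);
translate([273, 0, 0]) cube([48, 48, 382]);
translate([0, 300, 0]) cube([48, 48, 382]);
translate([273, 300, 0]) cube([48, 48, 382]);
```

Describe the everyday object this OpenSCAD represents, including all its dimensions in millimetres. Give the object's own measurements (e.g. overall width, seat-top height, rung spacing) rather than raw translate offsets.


A simple wooden stool: a rectangular seat 321 mm (x) by 348 mm (y), 40 mm thick, top face at z = 422 mm, on four square legs, each 48×48 mm in cross-section. The legs rest on z = 0, each flush with a corner of the seat.


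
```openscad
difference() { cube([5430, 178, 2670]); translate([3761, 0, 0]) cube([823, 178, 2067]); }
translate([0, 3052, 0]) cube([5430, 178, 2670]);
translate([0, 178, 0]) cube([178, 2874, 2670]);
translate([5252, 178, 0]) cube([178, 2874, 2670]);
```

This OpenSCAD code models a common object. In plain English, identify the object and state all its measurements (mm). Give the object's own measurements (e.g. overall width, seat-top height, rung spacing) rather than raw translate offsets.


A single room: four walls, each 2670 mm tall and 178 mm thick, enclosing an outside footprint 5430×3230 mm (x × y), no floor or roof. The front and back walls (−y and +y sides) run the full x-width; the side walls fit between their inner faces. A door opening 823 mm wide and 2067 mm tall is cut through the front wall from the floor up, its −x edge 3761 mm from the wall's −x end.


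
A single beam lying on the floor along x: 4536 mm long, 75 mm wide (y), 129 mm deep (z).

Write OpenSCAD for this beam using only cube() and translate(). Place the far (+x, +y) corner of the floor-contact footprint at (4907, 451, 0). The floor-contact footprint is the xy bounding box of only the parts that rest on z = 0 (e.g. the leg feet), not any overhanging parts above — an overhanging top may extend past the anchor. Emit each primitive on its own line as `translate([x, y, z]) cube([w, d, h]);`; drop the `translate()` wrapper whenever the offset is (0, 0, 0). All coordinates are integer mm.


translate([371, 376, 0]) cube([4536, 75, 129]);


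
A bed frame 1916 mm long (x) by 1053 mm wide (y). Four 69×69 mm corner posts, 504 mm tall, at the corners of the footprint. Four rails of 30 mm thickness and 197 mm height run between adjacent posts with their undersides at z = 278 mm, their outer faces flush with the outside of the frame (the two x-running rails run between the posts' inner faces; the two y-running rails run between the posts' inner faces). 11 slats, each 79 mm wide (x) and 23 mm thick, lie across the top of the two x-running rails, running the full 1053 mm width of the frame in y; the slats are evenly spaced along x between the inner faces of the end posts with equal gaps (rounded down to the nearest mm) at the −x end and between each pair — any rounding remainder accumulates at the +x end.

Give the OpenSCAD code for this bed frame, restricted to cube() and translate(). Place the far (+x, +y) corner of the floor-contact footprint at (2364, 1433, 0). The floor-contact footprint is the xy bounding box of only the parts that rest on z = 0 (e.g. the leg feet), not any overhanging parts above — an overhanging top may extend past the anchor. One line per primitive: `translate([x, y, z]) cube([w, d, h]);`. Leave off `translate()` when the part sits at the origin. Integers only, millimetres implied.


translate([448, 380, 0]) cube([69, 69, 504]);
translate([448, 1364, 0]) cube([69, 69, 504]);
translate([2295, 380, 0]) cube([69, 69, 504]);
translate([2295, 1364, 0]) cube([69, 69, 504]);
translate([517, 380, 278]) cube([1778, 30, 197]);
translate([517, 1403, 278]) cube([1778, 30, 197]);
translate([448, 449, 278]) cube([30, 915, 197]);
translate([2334, 449, 278]) cube([30, 915, 197]);
translate([592, 380, 475]) cube([79, 1053, 23]);
translate([746, 380, 475]) cube([79, 1053, 23]);
translate([900, 380, 475]) cube([79, 1053, 23]);
translate([1054, 380, 475]) cube([79, 1053, 23]);
translate([1208, 380, 475]) cube([79, 1053, 23]);
translate([1362, 380, 475]) cube([79, 1053, 23]);
translate([1516, 380, 475]) cube([79, 1053, 23]);
translate([1670, 380, 475]) cube([79, 1053, 23]);
translate([1824, 380, 475]) cube([79, 1053, 23]);
translate([1978, 380, 475]) cube([79, 1053, 23]);
translate([2132, 380, 475]) cube([79, 1053, 23]);


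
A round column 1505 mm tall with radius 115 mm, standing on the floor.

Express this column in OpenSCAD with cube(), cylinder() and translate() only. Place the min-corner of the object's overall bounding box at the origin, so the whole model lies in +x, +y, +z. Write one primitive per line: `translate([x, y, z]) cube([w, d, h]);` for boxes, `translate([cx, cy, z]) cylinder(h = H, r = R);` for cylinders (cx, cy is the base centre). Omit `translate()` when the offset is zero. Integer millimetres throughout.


translate([115, 115, 0]) cylinder(h = 1505, r = 115);


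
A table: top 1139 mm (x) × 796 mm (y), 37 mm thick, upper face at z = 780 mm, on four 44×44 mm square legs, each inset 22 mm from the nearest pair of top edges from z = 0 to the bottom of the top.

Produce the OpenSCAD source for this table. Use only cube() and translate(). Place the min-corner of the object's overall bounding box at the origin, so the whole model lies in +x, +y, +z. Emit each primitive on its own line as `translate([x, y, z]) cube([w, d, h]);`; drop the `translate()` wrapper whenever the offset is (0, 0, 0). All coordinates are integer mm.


translate([0, 0, 743]) cube([1139, 796, 37]);
translate([22, 22, 0]) cube([44, 44, 743]);
translate([1073, 22, 0]) cube([44, 44, 743]);
translate([22, 730, 0]) cube([44, 44, 743]);
translate([1073, 730, 0]) cube([44, 44, 743]);


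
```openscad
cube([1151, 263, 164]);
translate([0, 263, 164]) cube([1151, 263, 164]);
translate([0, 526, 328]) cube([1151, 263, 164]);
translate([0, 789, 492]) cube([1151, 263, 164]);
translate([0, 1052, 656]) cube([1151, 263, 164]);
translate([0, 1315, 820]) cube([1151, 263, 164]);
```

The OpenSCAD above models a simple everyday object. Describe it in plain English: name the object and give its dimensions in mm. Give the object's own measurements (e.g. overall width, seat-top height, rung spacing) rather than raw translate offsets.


A straight staircase of 6 solid steps. Each step is 1151 mm wide (x), 263 mm deep (y, the going) and 164 mm tall (the rise). The first step rests on the floor; each subsequent step sits one going further in +y and one rise higher in +z, directly behind and above the previous step with no overlap.


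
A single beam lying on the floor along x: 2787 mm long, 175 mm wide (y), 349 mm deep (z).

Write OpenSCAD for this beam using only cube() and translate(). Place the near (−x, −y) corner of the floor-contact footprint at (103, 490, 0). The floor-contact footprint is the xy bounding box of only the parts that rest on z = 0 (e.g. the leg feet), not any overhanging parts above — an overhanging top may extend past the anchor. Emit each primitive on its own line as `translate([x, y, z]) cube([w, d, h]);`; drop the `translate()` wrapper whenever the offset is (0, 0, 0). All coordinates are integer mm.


translate([103, 490, 0]) cube([2787, 175, 349]);


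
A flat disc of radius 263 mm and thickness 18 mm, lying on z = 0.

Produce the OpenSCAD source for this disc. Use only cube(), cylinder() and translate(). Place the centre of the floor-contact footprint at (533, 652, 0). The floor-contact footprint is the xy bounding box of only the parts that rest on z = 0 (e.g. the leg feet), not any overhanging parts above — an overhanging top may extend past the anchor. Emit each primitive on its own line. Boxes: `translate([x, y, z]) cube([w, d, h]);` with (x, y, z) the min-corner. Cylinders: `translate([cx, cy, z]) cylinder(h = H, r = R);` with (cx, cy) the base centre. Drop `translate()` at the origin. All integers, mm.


translate([533, 652, 0]) cylinder(h = 18, r = 263);


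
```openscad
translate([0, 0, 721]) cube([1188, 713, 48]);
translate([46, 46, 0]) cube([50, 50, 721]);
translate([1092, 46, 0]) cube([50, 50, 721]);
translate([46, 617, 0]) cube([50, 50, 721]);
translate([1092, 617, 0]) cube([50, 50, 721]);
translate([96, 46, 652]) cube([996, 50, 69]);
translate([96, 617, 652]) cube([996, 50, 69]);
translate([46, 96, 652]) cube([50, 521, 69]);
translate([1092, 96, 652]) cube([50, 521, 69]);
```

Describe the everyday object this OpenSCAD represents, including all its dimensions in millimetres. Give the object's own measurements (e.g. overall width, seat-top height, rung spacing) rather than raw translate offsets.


A table: top 1188 mm (x) × 713 mm (y), 48 mm thick, upper face at z = 769 mm, on four 50×50 mm square legs, each inset 46 mm from the nearest pair of top edges from z = 0 to the bottom of the top. Four apron rails, 50 mm thick and 69 mm tall, run between adjacent legs with their top edges flush with the underside of the top and their outer faces flush with the legs' outer faces.


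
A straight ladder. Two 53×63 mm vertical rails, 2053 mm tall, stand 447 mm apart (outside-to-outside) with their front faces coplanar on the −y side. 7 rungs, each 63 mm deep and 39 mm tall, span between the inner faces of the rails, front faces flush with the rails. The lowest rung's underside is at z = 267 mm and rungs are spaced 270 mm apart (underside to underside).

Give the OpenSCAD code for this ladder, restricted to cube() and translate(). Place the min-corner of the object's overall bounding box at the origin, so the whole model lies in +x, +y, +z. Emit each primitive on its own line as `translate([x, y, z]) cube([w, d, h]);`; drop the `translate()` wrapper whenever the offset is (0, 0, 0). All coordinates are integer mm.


// rung span = 447 - 2*53 = 341
// rung[k] z = 267 + k*270
cube([53, 63, 2053]);
translate([394, 0, 0]) cube([53, 63, 2053]);
translate([53, 0, 267]) cube([341, 63, 39]);
translate([53, 0, 537]) cube([341, 63, 39]);
translate([53, 0, 807]) cube([341, 63, 39]);
translate([53, 0, 1077]) cube([341, 63, 39]);
translate([53, 0, 1347]) cube([341, 63, 39]);
translate([53, 0, 1617]) cube([341, 63, 39]);
translate([53, 0, 1887]) cube([341, 63, 39]);


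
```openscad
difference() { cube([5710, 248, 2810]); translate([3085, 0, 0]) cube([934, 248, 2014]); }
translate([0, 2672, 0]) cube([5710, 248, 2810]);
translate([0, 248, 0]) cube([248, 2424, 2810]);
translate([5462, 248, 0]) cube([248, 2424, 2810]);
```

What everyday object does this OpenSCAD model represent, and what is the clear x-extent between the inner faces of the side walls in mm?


A single room. The interior width is 5214 mm.

Four walls enclosing a rectangle with a door in the front wall — a room. Outside width 5710 minus two 248 mm walls gives 5214 mm.


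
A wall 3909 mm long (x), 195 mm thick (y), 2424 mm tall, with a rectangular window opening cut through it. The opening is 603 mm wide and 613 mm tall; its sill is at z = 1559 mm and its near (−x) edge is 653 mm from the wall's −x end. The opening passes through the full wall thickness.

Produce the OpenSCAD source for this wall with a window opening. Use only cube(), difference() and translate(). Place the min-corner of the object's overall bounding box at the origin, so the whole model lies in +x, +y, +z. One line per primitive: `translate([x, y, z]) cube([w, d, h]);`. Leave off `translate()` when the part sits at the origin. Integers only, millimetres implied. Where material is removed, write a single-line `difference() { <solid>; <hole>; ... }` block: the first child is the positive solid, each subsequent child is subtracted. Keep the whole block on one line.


difference() { cube([3909, 195, 2424]); translate([653, 0, 1559]) cube([603, 195, 613]); }


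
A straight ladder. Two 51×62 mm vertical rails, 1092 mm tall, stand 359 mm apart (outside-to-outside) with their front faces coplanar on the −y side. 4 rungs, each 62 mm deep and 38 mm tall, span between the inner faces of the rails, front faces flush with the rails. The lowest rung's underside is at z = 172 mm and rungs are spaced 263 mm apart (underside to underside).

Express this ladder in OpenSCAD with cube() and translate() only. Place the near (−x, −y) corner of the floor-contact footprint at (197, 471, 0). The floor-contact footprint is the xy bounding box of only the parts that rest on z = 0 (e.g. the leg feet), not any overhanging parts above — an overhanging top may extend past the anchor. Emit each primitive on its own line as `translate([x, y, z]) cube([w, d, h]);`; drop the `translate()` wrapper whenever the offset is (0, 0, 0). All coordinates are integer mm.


translate([197, 471, 0]) cube([51, 62, 1092]);
translate([505, 471, 0]) cube([51, 62, 1092]);
translate([248, 471, 172]) cube([257, 62, 38]);
translate([248, 471, 435]) cube([257, 62, 38]);
translate([248, 471, 698]) cube([257, 62, 38]);
translate([248, 471, 961]) cube([257, 62, 38]);


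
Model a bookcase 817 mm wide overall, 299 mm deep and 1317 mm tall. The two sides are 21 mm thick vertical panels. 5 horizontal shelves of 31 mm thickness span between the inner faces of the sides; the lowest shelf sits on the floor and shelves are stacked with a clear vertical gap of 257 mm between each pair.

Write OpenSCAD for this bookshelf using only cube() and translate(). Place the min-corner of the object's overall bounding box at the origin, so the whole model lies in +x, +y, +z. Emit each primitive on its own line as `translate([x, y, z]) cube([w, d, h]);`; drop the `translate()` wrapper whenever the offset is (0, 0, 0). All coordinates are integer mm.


cube([21, 299, 1317]);
translate([796, 0, 0]) cube([21, 299, 1317]);
translate([21, 0, 0]) cube([775, 299, 31]);
translate([21, 0, 288]) cube([775, 299, 31]);
translate([21, 0, 576]) cube([775, 299, 31]);
translate([21, 0, 864]) cube([775, 299, 31]);
translate([21, 0, 1152]) cube([775, 299, 31]);


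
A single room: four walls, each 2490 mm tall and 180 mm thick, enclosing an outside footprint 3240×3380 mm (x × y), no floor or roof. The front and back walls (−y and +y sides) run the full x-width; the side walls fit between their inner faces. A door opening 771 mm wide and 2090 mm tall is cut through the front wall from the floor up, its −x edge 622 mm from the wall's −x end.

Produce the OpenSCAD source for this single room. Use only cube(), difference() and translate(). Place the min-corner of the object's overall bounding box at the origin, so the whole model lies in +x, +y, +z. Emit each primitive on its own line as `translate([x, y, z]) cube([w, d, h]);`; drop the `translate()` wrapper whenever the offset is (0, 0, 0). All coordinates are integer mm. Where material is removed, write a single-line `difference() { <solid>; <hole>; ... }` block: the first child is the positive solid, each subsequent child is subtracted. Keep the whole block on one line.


difference() { cube([3240, 180, 2490]); translate([622, 0, 0]) cube([771, 180, 2090]); }
translate([0, 3200, 0]) cube([3240, 180, 2490]);
translate([0, 180, 0]) cube([180, 3020, 2490]);
translate([3060, 180, 0]) cube([180, 3020, 2490]);


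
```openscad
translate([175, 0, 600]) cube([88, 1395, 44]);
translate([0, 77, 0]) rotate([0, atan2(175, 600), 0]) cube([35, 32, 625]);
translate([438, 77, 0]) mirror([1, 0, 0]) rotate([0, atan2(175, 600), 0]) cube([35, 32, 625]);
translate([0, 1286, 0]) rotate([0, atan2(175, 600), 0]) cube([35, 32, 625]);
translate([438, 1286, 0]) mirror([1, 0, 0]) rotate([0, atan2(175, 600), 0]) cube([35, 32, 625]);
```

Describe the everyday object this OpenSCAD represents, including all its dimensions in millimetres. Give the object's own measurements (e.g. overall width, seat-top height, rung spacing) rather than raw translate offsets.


A sawhorse. A 88×1395×44 mm beam (x, y, z) sits on two A-frame leg pairs. Each pair is two raked legs of 35×32 mm section (32 mm along y) splaying symmetrically in x. Each leg rises 600 mm vertically over 175 mm of horizontal reach and is 625 mm long along its own axis. Every leg's outer bottom edge rests on the floor and its outer top edge meets a bottom edge of the beam — the left legs (tilting toward +x) meet the beam's −x bottom edge, the right legs (their mirror images, tilting toward −x) meet its +x bottom edge — so the leg tops tuck under the beam, the beam's underside is 600 mm above the floor, and the feet are 438 mm apart outside-to-outside with the beam centred between them. The two leg pairs are set in 77 mm from either end of the beam.
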